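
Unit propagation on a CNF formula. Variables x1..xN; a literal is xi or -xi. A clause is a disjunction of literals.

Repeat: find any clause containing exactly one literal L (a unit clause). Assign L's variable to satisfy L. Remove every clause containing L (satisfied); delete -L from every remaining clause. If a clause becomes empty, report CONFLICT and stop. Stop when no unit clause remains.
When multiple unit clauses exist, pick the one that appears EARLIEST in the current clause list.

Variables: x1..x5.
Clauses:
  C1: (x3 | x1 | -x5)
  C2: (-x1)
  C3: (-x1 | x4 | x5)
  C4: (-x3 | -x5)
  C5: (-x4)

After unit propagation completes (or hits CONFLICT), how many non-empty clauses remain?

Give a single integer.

unit clause [-1] forces x1=F; simplify:
  drop 1 from [3, 1, -5] -> [3, -5]
  satisfied 2 clause(s); 3 remain; assigned so far: [1]
unit clause [-4] forces x4=F; simplify:
  satisfied 1 clause(s); 2 remain; assigned so far: [1, 4]

Answer: 2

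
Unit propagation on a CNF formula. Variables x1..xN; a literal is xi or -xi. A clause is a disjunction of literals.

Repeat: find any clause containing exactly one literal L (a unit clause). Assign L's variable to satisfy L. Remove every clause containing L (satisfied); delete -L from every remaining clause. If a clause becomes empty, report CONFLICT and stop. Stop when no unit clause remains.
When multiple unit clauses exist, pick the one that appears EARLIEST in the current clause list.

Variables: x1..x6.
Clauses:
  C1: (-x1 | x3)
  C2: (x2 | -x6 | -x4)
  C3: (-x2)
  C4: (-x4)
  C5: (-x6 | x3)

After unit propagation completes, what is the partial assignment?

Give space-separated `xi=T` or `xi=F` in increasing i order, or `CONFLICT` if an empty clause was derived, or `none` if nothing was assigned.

unit clause [-2] forces x2=F; simplify:
  drop 2 from [2, -6, -4] -> [-6, -4]
  satisfied 1 clause(s); 4 remain; assigned so far: [2]
unit clause [-4] forces x4=F; simplify:
  satisfied 2 clause(s); 2 remain; assigned so far: [2, 4]

Answer: x2=F x4=F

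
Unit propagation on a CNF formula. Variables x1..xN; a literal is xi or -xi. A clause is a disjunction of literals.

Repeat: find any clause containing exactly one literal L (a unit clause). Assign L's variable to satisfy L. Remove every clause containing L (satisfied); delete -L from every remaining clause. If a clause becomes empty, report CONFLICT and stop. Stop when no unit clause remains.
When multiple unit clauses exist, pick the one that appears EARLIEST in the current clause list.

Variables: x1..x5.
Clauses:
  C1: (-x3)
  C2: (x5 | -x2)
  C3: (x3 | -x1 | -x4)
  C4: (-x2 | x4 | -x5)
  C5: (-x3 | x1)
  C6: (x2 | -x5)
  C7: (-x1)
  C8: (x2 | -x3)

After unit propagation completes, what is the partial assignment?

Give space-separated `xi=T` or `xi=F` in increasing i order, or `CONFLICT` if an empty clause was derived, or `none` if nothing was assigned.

Answer: x1=F x3=F

Derivation:
unit clause [-3] forces x3=F; simplify:
  drop 3 from [3, -1, -4] -> [-1, -4]
  satisfied 3 clause(s); 5 remain; assigned so far: [3]
unit clause [-1] forces x1=F; simplify:
  satisfied 2 clause(s); 3 remain; assigned so far: [1, 3]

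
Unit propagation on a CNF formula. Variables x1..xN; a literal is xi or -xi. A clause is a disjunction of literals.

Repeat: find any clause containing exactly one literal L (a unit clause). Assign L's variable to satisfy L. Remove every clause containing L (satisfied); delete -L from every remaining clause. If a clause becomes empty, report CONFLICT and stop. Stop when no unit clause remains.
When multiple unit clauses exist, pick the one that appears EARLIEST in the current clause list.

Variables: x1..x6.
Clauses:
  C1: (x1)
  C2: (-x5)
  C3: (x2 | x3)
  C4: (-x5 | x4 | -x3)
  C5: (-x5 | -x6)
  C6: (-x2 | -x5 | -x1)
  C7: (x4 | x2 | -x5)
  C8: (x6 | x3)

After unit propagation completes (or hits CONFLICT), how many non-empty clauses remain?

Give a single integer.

unit clause [1] forces x1=T; simplify:
  drop -1 from [-2, -5, -1] -> [-2, -5]
  satisfied 1 clause(s); 7 remain; assigned so far: [1]
unit clause [-5] forces x5=F; simplify:
  satisfied 5 clause(s); 2 remain; assigned so far: [1, 5]

Answer: 2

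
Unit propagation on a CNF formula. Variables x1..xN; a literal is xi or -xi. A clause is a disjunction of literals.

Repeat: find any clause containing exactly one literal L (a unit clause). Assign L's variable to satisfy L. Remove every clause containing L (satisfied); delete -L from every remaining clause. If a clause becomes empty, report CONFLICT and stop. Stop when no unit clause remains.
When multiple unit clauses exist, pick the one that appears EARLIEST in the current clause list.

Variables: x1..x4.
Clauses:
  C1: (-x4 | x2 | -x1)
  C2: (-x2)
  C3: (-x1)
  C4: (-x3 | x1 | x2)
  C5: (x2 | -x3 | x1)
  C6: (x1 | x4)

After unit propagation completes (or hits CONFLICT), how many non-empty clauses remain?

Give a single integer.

unit clause [-2] forces x2=F; simplify:
  drop 2 from [-4, 2, -1] -> [-4, -1]
  drop 2 from [-3, 1, 2] -> [-3, 1]
  drop 2 from [2, -3, 1] -> [-3, 1]
  satisfied 1 clause(s); 5 remain; assigned so far: [2]
unit clause [-1] forces x1=F; simplify:
  drop 1 from [-3, 1] -> [-3]
  drop 1 from [-3, 1] -> [-3]
  drop 1 from [1, 4] -> [4]
  satisfied 2 clause(s); 3 remain; assigned so far: [1, 2]
unit clause [-3] forces x3=F; simplify:
  satisfied 2 clause(s); 1 remain; assigned so far: [1, 2, 3]
unit clause [4] forces x4=T; simplify:
  satisfied 1 clause(s); 0 remain; assigned so far: [1, 2, 3, 4]

Answer: 0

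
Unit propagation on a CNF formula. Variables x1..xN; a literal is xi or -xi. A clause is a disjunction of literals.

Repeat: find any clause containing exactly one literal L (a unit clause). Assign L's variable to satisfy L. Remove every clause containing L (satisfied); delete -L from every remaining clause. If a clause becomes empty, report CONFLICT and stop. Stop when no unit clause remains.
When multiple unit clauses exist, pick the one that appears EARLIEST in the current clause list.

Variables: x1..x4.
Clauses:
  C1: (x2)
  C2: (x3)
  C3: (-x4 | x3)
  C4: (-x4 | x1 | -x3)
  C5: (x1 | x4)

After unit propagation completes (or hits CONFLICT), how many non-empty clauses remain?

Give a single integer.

unit clause [2] forces x2=T; simplify:
  satisfied 1 clause(s); 4 remain; assigned so far: [2]
unit clause [3] forces x3=T; simplify:
  drop -3 from [-4, 1, -3] -> [-4, 1]
  satisfied 2 clause(s); 2 remain; assigned so far: [2, 3]

Answer: 2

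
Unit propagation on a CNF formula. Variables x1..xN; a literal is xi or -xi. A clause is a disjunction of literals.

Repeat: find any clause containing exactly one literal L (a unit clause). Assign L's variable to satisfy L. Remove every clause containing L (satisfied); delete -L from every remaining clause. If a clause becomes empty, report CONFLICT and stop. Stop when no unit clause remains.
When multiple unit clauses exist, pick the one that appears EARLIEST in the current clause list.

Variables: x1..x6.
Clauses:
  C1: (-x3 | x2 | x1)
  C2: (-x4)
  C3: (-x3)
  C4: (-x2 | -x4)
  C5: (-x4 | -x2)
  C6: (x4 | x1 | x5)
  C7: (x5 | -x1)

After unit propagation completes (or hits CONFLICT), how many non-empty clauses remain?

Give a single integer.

unit clause [-4] forces x4=F; simplify:
  drop 4 from [4, 1, 5] -> [1, 5]
  satisfied 3 clause(s); 4 remain; assigned so far: [4]
unit clause [-3] forces x3=F; simplify:
  satisfied 2 clause(s); 2 remain; assigned so far: [3, 4]

Answer: 2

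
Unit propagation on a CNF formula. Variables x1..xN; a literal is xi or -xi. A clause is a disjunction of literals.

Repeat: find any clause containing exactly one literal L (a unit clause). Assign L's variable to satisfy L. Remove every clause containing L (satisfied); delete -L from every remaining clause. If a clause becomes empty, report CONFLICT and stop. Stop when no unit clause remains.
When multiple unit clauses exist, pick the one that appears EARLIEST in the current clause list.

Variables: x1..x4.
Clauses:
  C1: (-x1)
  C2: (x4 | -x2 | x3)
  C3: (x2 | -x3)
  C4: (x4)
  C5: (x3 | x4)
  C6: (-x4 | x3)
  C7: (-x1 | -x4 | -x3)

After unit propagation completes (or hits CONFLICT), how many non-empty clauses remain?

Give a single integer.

Answer: 0

Derivation:
unit clause [-1] forces x1=F; simplify:
  satisfied 2 clause(s); 5 remain; assigned so far: [1]
unit clause [4] forces x4=T; simplify:
  drop -4 from [-4, 3] -> [3]
  satisfied 3 clause(s); 2 remain; assigned so far: [1, 4]
unit clause [3] forces x3=T; simplify:
  drop -3 from [2, -3] -> [2]
  satisfied 1 clause(s); 1 remain; assigned so far: [1, 3, 4]
unit clause [2] forces x2=T; simplify:
  satisfied 1 clause(s); 0 remain; assigned so far: [1, 2, 3, 4]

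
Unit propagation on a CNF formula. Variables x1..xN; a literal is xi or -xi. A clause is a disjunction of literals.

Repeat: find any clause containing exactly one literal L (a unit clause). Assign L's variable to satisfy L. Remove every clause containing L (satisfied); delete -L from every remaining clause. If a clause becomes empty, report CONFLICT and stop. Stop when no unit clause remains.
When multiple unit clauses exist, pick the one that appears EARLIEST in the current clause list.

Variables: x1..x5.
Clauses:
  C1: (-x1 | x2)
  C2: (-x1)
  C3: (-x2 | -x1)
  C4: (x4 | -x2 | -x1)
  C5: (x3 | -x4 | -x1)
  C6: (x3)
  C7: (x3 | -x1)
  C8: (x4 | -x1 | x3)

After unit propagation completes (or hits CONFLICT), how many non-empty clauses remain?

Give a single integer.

unit clause [-1] forces x1=F; simplify:
  satisfied 7 clause(s); 1 remain; assigned so far: [1]
unit clause [3] forces x3=T; simplify:
  satisfied 1 clause(s); 0 remain; assigned so far: [1, 3]

Answer: 0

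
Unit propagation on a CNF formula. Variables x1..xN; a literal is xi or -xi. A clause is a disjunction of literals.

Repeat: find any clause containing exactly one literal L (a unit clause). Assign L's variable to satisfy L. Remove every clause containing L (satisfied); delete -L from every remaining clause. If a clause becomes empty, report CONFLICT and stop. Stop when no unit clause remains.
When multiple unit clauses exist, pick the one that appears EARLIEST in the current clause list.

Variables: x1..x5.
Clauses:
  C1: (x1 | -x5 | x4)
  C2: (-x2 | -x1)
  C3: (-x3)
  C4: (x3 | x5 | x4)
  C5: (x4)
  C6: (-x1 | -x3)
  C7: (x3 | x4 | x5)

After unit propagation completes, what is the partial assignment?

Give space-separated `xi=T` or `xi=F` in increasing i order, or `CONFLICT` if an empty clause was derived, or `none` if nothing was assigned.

Answer: x3=F x4=T

Derivation:
unit clause [-3] forces x3=F; simplify:
  drop 3 from [3, 5, 4] -> [5, 4]
  drop 3 from [3, 4, 5] -> [4, 5]
  satisfied 2 clause(s); 5 remain; assigned so far: [3]
unit clause [4] forces x4=T; simplify:
  satisfied 4 clause(s); 1 remain; assigned so far: [3, 4]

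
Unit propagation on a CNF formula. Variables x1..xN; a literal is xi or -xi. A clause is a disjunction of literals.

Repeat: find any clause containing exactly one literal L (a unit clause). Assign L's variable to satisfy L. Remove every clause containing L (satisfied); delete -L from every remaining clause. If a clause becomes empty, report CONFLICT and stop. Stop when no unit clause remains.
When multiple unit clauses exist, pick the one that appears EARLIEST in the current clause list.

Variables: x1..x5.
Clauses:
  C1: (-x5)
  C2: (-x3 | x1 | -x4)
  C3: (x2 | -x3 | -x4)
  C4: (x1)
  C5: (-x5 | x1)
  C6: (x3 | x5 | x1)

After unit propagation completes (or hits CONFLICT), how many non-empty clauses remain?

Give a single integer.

unit clause [-5] forces x5=F; simplify:
  drop 5 from [3, 5, 1] -> [3, 1]
  satisfied 2 clause(s); 4 remain; assigned so far: [5]
unit clause [1] forces x1=T; simplify:
  satisfied 3 clause(s); 1 remain; assigned so far: [1, 5]

Answer: 1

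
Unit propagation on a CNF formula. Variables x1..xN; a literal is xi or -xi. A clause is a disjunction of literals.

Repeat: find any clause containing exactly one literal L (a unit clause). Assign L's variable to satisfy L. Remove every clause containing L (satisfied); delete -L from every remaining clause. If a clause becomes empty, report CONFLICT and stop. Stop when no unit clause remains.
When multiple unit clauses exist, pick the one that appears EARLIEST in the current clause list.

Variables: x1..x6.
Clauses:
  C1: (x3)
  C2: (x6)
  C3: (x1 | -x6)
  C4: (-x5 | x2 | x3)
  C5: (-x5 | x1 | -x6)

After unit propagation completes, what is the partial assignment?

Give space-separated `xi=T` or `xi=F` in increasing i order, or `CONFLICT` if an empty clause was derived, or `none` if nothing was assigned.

unit clause [3] forces x3=T; simplify:
  satisfied 2 clause(s); 3 remain; assigned so far: [3]
unit clause [6] forces x6=T; simplify:
  drop -6 from [1, -6] -> [1]
  drop -6 from [-5, 1, -6] -> [-5, 1]
  satisfied 1 clause(s); 2 remain; assigned so far: [3, 6]
unit clause [1] forces x1=T; simplify:
  satisfied 2 clause(s); 0 remain; assigned so far: [1, 3, 6]

Answer: x1=T x3=T x6=T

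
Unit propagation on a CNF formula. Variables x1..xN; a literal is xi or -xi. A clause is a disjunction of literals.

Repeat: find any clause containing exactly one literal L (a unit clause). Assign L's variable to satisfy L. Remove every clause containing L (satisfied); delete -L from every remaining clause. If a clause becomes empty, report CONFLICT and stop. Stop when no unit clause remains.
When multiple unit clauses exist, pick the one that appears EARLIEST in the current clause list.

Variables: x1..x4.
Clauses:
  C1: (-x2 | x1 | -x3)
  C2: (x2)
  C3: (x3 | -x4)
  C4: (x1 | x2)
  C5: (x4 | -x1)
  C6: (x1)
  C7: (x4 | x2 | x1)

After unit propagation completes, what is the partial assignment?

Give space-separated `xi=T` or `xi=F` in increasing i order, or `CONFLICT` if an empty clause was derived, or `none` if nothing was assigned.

unit clause [2] forces x2=T; simplify:
  drop -2 from [-2, 1, -3] -> [1, -3]
  satisfied 3 clause(s); 4 remain; assigned so far: [2]
unit clause [1] forces x1=T; simplify:
  drop -1 from [4, -1] -> [4]
  satisfied 2 clause(s); 2 remain; assigned so far: [1, 2]
unit clause [4] forces x4=T; simplify:
  drop -4 from [3, -4] -> [3]
  satisfied 1 clause(s); 1 remain; assigned so far: [1, 2, 4]
unit clause [3] forces x3=T; simplify:
  satisfied 1 clause(s); 0 remain; assigned so far: [1, 2, 3, 4]

Answer: x1=T x2=T x3=T x4=T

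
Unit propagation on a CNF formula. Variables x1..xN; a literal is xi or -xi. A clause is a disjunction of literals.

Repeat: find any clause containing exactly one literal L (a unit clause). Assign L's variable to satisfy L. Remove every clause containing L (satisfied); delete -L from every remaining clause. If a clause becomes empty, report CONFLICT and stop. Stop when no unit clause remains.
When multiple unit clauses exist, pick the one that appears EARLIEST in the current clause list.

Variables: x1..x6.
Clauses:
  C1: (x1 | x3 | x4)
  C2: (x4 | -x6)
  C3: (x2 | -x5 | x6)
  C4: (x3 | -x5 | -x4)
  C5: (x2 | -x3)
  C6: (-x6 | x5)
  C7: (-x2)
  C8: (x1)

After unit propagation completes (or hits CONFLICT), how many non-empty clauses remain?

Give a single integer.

Answer: 4

Derivation:
unit clause [-2] forces x2=F; simplify:
  drop 2 from [2, -5, 6] -> [-5, 6]
  drop 2 from [2, -3] -> [-3]
  satisfied 1 clause(s); 7 remain; assigned so far: [2]
unit clause [-3] forces x3=F; simplify:
  drop 3 from [1, 3, 4] -> [1, 4]
  drop 3 from [3, -5, -4] -> [-5, -4]
  satisfied 1 clause(s); 6 remain; assigned so far: [2, 3]
unit clause [1] forces x1=T; simplify:
  satisfied 2 clause(s); 4 remain; assigned so far: [1, 2, 3]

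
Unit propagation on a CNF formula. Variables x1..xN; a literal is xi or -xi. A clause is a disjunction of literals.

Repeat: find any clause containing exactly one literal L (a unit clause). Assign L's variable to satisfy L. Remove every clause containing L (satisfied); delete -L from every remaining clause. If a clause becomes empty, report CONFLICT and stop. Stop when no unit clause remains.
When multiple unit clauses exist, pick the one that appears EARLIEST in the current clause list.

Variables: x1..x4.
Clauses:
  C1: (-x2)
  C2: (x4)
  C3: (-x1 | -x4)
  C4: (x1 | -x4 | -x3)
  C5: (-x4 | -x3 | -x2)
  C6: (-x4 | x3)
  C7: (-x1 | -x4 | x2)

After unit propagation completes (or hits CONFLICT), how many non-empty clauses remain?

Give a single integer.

unit clause [-2] forces x2=F; simplify:
  drop 2 from [-1, -4, 2] -> [-1, -4]
  satisfied 2 clause(s); 5 remain; assigned so far: [2]
unit clause [4] forces x4=T; simplify:
  drop -4 from [-1, -4] -> [-1]
  drop -4 from [1, -4, -3] -> [1, -3]
  drop -4 from [-4, 3] -> [3]
  drop -4 from [-1, -4] -> [-1]
  satisfied 1 clause(s); 4 remain; assigned so far: [2, 4]
unit clause [-1] forces x1=F; simplify:
  drop 1 from [1, -3] -> [-3]
  satisfied 2 clause(s); 2 remain; assigned so far: [1, 2, 4]
unit clause [-3] forces x3=F; simplify:
  drop 3 from [3] -> [] (empty!)
  satisfied 1 clause(s); 1 remain; assigned so far: [1, 2, 3, 4]
CONFLICT (empty clause)

Answer: 0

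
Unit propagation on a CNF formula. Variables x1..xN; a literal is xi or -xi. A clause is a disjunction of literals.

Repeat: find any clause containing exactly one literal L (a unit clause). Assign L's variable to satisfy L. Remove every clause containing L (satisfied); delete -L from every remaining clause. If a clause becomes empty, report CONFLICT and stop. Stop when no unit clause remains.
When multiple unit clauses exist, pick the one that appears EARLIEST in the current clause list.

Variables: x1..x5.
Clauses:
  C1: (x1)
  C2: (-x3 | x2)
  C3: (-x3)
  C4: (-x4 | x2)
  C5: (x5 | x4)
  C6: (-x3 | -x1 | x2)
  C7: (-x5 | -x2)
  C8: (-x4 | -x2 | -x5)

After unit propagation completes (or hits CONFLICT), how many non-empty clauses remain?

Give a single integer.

Answer: 4

Derivation:
unit clause [1] forces x1=T; simplify:
  drop -1 from [-3, -1, 2] -> [-3, 2]
  satisfied 1 clause(s); 7 remain; assigned so far: [1]
unit clause [-3] forces x3=F; simplify:
  satisfied 3 clause(s); 4 remain; assigned so far: [1, 3]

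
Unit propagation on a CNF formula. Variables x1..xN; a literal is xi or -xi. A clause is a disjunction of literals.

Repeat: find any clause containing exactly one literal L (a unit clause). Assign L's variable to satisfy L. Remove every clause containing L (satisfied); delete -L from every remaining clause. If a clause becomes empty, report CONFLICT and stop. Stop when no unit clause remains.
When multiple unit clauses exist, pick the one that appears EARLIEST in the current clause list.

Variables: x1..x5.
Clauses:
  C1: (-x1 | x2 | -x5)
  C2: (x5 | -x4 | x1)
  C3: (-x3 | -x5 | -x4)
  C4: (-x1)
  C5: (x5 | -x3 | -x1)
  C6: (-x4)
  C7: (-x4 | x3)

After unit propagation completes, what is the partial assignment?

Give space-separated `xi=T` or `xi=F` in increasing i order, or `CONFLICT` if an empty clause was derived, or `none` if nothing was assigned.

unit clause [-1] forces x1=F; simplify:
  drop 1 from [5, -4, 1] -> [5, -4]
  satisfied 3 clause(s); 4 remain; assigned so far: [1]
unit clause [-4] forces x4=F; simplify:
  satisfied 4 clause(s); 0 remain; assigned so far: [1, 4]

Answer: x1=F x4=F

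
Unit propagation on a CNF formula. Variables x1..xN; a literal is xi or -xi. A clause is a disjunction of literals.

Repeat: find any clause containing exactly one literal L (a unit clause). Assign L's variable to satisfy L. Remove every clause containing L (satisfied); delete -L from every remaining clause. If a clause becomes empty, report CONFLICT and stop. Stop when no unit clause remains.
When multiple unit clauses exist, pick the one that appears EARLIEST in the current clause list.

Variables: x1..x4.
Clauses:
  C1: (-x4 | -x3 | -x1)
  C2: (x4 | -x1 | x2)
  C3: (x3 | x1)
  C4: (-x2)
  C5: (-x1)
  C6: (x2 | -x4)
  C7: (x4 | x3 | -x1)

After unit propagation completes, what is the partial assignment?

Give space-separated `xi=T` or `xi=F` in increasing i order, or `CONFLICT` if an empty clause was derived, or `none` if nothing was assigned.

Answer: x1=F x2=F x3=T x4=F

Derivation:
unit clause [-2] forces x2=F; simplify:
  drop 2 from [4, -1, 2] -> [4, -1]
  drop 2 from [2, -4] -> [-4]
  satisfied 1 clause(s); 6 remain; assigned so far: [2]
unit clause [-1] forces x1=F; simplify:
  drop 1 from [3, 1] -> [3]
  satisfied 4 clause(s); 2 remain; assigned so far: [1, 2]
unit clause [3] forces x3=T; simplify:
  satisfied 1 clause(s); 1 remain; assigned so far: [1, 2, 3]
unit clause [-4] forces x4=F; simplify:
  satisfied 1 clause(s); 0 remain; assigned so far: [1, 2, 3, 4]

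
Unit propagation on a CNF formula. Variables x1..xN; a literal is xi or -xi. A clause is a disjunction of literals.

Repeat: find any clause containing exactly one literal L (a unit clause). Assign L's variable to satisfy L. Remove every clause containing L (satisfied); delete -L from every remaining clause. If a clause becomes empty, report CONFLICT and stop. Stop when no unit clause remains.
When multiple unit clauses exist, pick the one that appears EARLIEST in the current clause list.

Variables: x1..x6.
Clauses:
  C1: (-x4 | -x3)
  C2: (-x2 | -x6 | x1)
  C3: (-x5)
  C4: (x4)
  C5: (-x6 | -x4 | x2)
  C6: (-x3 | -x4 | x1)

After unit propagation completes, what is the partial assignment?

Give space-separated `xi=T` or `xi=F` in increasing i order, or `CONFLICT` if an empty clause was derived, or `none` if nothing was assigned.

unit clause [-5] forces x5=F; simplify:
  satisfied 1 clause(s); 5 remain; assigned so far: [5]
unit clause [4] forces x4=T; simplify:
  drop -4 from [-4, -3] -> [-3]
  drop -4 from [-6, -4, 2] -> [-6, 2]
  drop -4 from [-3, -4, 1] -> [-3, 1]
  satisfied 1 clause(s); 4 remain; assigned so far: [4, 5]
unit clause [-3] forces x3=F; simplify:
  satisfied 2 clause(s); 2 remain; assigned so far: [3, 4, 5]

Answer: x3=F x4=T x5=F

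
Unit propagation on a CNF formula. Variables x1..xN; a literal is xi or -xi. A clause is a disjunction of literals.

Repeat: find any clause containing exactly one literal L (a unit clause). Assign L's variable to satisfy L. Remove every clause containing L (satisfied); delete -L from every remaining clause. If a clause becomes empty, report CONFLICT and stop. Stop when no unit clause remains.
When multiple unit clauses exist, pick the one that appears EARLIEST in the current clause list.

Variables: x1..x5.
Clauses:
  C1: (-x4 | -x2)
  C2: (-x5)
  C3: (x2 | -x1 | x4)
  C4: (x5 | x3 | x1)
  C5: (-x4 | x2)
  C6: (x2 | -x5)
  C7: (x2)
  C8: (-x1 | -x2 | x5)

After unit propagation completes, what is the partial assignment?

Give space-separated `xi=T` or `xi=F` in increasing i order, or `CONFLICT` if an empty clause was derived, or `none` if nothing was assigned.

unit clause [-5] forces x5=F; simplify:
  drop 5 from [5, 3, 1] -> [3, 1]
  drop 5 from [-1, -2, 5] -> [-1, -2]
  satisfied 2 clause(s); 6 remain; assigned so far: [5]
unit clause [2] forces x2=T; simplify:
  drop -2 from [-4, -2] -> [-4]
  drop -2 from [-1, -2] -> [-1]
  satisfied 3 clause(s); 3 remain; assigned so far: [2, 5]
unit clause [-4] forces x4=F; simplify:
  satisfied 1 clause(s); 2 remain; assigned so far: [2, 4, 5]
unit clause [-1] forces x1=F; simplify:
  drop 1 from [3, 1] -> [3]
  satisfied 1 clause(s); 1 remain; assigned so far: [1, 2, 4, 5]
unit clause [3] forces x3=T; simplify:
  satisfied 1 clause(s); 0 remain; assigned so far: [1, 2, 3, 4, 5]

Answer: x1=F x2=T x3=T x4=F x5=F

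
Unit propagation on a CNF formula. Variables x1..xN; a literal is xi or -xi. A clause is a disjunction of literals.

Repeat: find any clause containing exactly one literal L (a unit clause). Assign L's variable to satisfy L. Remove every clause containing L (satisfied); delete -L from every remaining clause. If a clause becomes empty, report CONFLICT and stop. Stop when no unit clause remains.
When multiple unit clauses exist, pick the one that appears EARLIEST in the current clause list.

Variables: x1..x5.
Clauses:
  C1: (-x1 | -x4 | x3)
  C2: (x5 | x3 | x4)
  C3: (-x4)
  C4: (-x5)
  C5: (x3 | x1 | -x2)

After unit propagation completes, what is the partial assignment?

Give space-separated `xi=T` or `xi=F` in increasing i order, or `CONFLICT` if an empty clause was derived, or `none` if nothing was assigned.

unit clause [-4] forces x4=F; simplify:
  drop 4 from [5, 3, 4] -> [5, 3]
  satisfied 2 clause(s); 3 remain; assigned so far: [4]
unit clause [-5] forces x5=F; simplify:
  drop 5 from [5, 3] -> [3]
  satisfied 1 clause(s); 2 remain; assigned so far: [4, 5]
unit clause [3] forces x3=T; simplify:
  satisfied 2 clause(s); 0 remain; assigned so far: [3, 4, 5]

Answer: x3=T x4=F x5=F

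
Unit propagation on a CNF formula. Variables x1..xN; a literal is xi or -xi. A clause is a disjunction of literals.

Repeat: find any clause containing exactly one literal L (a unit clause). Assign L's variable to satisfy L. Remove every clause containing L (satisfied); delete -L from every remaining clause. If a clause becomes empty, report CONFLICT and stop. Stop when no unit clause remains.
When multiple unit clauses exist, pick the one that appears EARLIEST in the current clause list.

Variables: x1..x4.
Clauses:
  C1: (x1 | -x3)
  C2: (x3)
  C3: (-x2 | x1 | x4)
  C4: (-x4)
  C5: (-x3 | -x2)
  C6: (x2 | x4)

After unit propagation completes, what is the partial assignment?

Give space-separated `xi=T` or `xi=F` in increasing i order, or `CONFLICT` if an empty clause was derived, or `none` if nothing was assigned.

unit clause [3] forces x3=T; simplify:
  drop -3 from [1, -3] -> [1]
  drop -3 from [-3, -2] -> [-2]
  satisfied 1 clause(s); 5 remain; assigned so far: [3]
unit clause [1] forces x1=T; simplify:
  satisfied 2 clause(s); 3 remain; assigned so far: [1, 3]
unit clause [-4] forces x4=F; simplify:
  drop 4 from [2, 4] -> [2]
  satisfied 1 clause(s); 2 remain; assigned so far: [1, 3, 4]
unit clause [-2] forces x2=F; simplify:
  drop 2 from [2] -> [] (empty!)
  satisfied 1 clause(s); 1 remain; assigned so far: [1, 2, 3, 4]
CONFLICT (empty clause)

Answer: CONFLICT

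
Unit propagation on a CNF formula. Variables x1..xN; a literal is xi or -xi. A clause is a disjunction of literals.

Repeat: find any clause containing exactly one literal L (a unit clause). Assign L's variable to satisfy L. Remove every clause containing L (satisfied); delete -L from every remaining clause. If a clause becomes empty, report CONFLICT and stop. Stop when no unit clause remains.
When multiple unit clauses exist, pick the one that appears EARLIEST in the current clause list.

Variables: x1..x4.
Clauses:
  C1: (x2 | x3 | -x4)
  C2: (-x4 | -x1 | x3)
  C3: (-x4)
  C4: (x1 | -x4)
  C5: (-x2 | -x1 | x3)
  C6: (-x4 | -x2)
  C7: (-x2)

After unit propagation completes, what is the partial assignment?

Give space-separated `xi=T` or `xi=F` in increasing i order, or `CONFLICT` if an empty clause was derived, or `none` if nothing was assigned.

unit clause [-4] forces x4=F; simplify:
  satisfied 5 clause(s); 2 remain; assigned so far: [4]
unit clause [-2] forces x2=F; simplify:
  satisfied 2 clause(s); 0 remain; assigned so far: [2, 4]

Answer: x2=F x4=F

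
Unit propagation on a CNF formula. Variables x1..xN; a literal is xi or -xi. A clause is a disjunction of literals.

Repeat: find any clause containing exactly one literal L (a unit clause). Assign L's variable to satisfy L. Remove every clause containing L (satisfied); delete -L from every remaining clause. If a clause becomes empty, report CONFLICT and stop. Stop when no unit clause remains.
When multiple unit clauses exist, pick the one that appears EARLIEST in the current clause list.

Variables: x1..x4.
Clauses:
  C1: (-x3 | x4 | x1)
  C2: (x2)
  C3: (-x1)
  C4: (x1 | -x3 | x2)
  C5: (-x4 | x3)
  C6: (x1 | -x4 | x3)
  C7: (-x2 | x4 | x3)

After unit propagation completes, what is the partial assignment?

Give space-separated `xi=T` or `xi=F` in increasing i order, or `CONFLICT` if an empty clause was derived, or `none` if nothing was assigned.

unit clause [2] forces x2=T; simplify:
  drop -2 from [-2, 4, 3] -> [4, 3]
  satisfied 2 clause(s); 5 remain; assigned so far: [2]
unit clause [-1] forces x1=F; simplify:
  drop 1 from [-3, 4, 1] -> [-3, 4]
  drop 1 from [1, -4, 3] -> [-4, 3]
  satisfied 1 clause(s); 4 remain; assigned so far: [1, 2]

Answer: x1=F x2=T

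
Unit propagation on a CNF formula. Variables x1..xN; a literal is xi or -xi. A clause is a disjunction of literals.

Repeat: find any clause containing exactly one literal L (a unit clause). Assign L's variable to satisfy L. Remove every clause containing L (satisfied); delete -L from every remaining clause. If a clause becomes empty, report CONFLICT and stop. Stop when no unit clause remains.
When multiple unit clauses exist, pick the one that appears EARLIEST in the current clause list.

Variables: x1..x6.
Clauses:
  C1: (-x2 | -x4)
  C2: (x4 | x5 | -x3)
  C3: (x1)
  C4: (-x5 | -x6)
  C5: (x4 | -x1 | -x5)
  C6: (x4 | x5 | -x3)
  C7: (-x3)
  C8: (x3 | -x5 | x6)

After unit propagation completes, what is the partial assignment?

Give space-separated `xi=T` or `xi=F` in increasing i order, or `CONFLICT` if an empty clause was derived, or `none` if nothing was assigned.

unit clause [1] forces x1=T; simplify:
  drop -1 from [4, -1, -5] -> [4, -5]
  satisfied 1 clause(s); 7 remain; assigned so far: [1]
unit clause [-3] forces x3=F; simplify:
  drop 3 from [3, -5, 6] -> [-5, 6]
  satisfied 3 clause(s); 4 remain; assigned so far: [1, 3]

Answer: x1=T x3=F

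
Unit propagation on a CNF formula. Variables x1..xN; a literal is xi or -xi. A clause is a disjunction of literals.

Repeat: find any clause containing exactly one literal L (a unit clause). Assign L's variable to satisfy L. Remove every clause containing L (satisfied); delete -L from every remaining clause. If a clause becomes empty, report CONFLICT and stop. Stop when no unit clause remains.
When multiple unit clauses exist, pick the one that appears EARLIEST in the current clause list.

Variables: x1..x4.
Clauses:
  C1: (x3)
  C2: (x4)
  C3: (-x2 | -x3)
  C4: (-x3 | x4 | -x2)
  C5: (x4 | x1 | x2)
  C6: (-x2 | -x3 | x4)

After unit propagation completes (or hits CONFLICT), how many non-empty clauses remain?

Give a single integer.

Answer: 0

Derivation:
unit clause [3] forces x3=T; simplify:
  drop -3 from [-2, -3] -> [-2]
  drop -3 from [-3, 4, -2] -> [4, -2]
  drop -3 from [-2, -3, 4] -> [-2, 4]
  satisfied 1 clause(s); 5 remain; assigned so far: [3]
unit clause [4] forces x4=T; simplify:
  satisfied 4 clause(s); 1 remain; assigned so far: [3, 4]
unit clause [-2] forces x2=F; simplify:
  satisfied 1 clause(s); 0 remain; assigned so far: [2, 3, 4]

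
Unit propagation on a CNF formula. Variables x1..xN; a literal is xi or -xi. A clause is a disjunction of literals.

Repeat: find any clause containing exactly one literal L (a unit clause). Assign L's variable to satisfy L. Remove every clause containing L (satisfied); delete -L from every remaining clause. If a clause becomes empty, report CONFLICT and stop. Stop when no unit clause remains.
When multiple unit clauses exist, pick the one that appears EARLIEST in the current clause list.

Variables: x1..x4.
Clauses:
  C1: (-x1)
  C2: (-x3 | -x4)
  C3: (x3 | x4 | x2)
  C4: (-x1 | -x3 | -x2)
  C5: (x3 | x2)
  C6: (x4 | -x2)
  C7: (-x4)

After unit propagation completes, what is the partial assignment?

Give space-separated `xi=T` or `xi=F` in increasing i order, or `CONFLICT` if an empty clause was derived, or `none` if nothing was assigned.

unit clause [-1] forces x1=F; simplify:
  satisfied 2 clause(s); 5 remain; assigned so far: [1]
unit clause [-4] forces x4=F; simplify:
  drop 4 from [3, 4, 2] -> [3, 2]
  drop 4 from [4, -2] -> [-2]
  satisfied 2 clause(s); 3 remain; assigned so far: [1, 4]
unit clause [-2] forces x2=F; simplify:
  drop 2 from [3, 2] -> [3]
  drop 2 from [3, 2] -> [3]
  satisfied 1 clause(s); 2 remain; assigned so far: [1, 2, 4]
unit clause [3] forces x3=T; simplify:
  satisfied 2 clause(s); 0 remain; assigned so far: [1, 2, 3, 4]

Answer: x1=F x2=F x3=T x4=F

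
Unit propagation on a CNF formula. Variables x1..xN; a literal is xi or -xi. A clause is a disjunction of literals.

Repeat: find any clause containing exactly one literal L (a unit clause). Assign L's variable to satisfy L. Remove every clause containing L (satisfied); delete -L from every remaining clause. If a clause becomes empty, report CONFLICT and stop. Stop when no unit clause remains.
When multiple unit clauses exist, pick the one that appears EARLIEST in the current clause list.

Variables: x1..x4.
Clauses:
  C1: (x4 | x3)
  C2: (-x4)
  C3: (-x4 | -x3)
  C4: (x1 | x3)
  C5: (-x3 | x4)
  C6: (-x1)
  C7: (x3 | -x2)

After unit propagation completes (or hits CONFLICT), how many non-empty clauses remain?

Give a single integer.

Answer: 1

Derivation:
unit clause [-4] forces x4=F; simplify:
  drop 4 from [4, 3] -> [3]
  drop 4 from [-3, 4] -> [-3]
  satisfied 2 clause(s); 5 remain; assigned so far: [4]
unit clause [3] forces x3=T; simplify:
  drop -3 from [-3] -> [] (empty!)
  satisfied 3 clause(s); 2 remain; assigned so far: [3, 4]
CONFLICT (empty clause)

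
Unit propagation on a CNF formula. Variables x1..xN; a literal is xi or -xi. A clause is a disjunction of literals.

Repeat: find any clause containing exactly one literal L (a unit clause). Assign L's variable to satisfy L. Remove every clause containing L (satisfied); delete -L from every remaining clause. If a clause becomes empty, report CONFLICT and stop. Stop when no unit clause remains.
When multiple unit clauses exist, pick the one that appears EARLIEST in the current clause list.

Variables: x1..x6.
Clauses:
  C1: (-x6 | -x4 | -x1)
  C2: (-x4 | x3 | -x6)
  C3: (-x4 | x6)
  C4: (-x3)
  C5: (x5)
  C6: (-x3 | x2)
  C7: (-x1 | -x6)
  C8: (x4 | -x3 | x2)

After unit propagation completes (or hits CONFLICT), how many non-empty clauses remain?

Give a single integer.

Answer: 4

Derivation:
unit clause [-3] forces x3=F; simplify:
  drop 3 from [-4, 3, -6] -> [-4, -6]
  satisfied 3 clause(s); 5 remain; assigned so far: [3]
unit clause [5] forces x5=T; simplify:
  satisfied 1 clause(s); 4 remain; assigned so far: [3, 5]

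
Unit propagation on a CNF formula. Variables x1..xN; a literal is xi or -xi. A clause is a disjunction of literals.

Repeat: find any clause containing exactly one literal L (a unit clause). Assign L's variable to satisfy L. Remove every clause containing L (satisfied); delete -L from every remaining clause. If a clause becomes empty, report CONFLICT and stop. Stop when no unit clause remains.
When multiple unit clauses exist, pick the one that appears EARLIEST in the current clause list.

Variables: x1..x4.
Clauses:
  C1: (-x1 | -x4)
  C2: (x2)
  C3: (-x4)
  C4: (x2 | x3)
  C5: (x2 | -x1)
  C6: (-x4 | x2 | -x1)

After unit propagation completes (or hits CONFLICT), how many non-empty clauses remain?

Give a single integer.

unit clause [2] forces x2=T; simplify:
  satisfied 4 clause(s); 2 remain; assigned so far: [2]
unit clause [-4] forces x4=F; simplify:
  satisfied 2 clause(s); 0 remain; assigned so far: [2, 4]

Answer: 0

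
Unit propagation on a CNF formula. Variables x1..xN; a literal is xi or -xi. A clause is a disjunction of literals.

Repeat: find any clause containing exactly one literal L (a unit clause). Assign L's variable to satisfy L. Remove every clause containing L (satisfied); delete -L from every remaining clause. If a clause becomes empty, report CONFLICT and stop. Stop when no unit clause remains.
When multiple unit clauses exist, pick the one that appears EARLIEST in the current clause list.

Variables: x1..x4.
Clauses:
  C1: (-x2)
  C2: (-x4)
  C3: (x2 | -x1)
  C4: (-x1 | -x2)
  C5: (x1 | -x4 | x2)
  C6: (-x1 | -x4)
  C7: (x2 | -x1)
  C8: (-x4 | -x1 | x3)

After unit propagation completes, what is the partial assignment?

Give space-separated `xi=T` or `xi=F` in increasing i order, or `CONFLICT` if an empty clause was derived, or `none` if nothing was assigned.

unit clause [-2] forces x2=F; simplify:
  drop 2 from [2, -1] -> [-1]
  drop 2 from [1, -4, 2] -> [1, -4]
  drop 2 from [2, -1] -> [-1]
  satisfied 2 clause(s); 6 remain; assigned so far: [2]
unit clause [-4] forces x4=F; simplify:
  satisfied 4 clause(s); 2 remain; assigned so far: [2, 4]
unit clause [-1] forces x1=F; simplify:
  satisfied 2 clause(s); 0 remain; assigned so far: [1, 2, 4]

Answer: x1=F x2=F x4=F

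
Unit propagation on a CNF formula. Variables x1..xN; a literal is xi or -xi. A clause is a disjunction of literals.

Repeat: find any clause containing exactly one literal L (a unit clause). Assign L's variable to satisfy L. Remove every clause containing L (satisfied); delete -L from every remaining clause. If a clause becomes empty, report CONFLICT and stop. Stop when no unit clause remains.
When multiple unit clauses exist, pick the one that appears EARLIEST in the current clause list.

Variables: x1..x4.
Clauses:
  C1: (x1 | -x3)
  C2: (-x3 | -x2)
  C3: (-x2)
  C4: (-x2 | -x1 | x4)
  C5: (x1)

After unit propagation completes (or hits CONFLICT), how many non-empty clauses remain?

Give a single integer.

unit clause [-2] forces x2=F; simplify:
  satisfied 3 clause(s); 2 remain; assigned so far: [2]
unit clause [1] forces x1=T; simplify:
  satisfied 2 clause(s); 0 remain; assigned so far: [1, 2]

Answer: 0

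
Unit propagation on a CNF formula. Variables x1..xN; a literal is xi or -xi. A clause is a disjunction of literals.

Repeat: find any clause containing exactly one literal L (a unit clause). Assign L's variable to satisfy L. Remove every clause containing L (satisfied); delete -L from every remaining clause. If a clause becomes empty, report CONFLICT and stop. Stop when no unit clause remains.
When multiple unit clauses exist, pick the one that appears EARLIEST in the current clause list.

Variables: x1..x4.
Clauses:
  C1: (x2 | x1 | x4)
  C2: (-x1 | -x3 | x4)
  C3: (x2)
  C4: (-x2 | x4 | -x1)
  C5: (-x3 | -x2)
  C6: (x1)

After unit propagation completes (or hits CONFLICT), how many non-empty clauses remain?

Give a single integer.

unit clause [2] forces x2=T; simplify:
  drop -2 from [-2, 4, -1] -> [4, -1]
  drop -2 from [-3, -2] -> [-3]
  satisfied 2 clause(s); 4 remain; assigned so far: [2]
unit clause [-3] forces x3=F; simplify:
  satisfied 2 clause(s); 2 remain; assigned so far: [2, 3]
unit clause [1] forces x1=T; simplify:
  drop -1 from [4, -1] -> [4]
  satisfied 1 clause(s); 1 remain; assigned so far: [1, 2, 3]
unit clause [4] forces x4=T; simplify:
  satisfied 1 clause(s); 0 remain; assigned so far: [1, 2, 3, 4]

Answer: 0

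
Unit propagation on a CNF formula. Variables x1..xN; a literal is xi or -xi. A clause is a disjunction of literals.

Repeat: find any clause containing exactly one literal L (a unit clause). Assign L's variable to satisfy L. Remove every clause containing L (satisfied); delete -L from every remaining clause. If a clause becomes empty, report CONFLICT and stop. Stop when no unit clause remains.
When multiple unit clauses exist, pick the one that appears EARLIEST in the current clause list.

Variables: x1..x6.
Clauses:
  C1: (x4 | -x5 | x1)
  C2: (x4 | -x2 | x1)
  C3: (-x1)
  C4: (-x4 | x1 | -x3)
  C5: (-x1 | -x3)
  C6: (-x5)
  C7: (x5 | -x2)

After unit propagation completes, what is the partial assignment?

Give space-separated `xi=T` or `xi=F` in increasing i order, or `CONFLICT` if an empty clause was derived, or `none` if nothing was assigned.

Answer: x1=F x2=F x5=F

Derivation:
unit clause [-1] forces x1=F; simplify:
  drop 1 from [4, -5, 1] -> [4, -5]
  drop 1 from [4, -2, 1] -> [4, -2]
  drop 1 from [-4, 1, -3] -> [-4, -3]
  satisfied 2 clause(s); 5 remain; assigned so far: [1]
unit clause [-5] forces x5=F; simplify:
  drop 5 from [5, -2] -> [-2]
  satisfied 2 clause(s); 3 remain; assigned so far: [1, 5]
unit clause [-2] forces x2=F; simplify:
  satisfied 2 clause(s); 1 remain; assigned so far: [1, 2, 5]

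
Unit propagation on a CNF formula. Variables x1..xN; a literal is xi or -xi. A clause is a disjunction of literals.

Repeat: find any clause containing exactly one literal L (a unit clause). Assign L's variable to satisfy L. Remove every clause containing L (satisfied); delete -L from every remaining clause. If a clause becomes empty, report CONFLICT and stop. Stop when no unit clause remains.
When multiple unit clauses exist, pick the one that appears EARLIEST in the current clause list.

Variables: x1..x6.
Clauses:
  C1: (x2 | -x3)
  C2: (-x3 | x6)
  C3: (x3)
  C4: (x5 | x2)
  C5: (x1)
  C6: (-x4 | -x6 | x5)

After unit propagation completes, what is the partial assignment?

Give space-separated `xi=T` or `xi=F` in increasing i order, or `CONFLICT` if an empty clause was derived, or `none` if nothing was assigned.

unit clause [3] forces x3=T; simplify:
  drop -3 from [2, -3] -> [2]
  drop -3 from [-3, 6] -> [6]
  satisfied 1 clause(s); 5 remain; assigned so far: [3]
unit clause [2] forces x2=T; simplify:
  satisfied 2 clause(s); 3 remain; assigned so far: [2, 3]
unit clause [6] forces x6=T; simplify:
  drop -6 from [-4, -6, 5] -> [-4, 5]
  satisfied 1 clause(s); 2 remain; assigned so far: [2, 3, 6]
unit clause [1] forces x1=T; simplify:
  satisfied 1 clause(s); 1 remain; assigned so far: [1, 2, 3, 6]

Answer: x1=T x2=T x3=T x6=T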